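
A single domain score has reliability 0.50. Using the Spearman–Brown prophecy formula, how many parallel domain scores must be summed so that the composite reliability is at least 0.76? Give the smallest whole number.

k ≥ ρ*(1−ρ₁)/(ρ₁(1−ρ*)) = 0.76·0.50 / (0.50·0.24) = 3.167.
Smallest integer k = 4.

4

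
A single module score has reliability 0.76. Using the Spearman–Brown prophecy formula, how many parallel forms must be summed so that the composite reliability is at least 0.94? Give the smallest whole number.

5

k ≥ ρ*(1−ρ₁)/(ρ₁(1−ρ*)) = 0.94·0.24 / (0.76·0.06) = 4.947.
Smallest integer k = 5.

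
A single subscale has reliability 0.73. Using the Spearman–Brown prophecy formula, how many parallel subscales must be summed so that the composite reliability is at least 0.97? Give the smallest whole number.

k ≥ ρ*(1−ρ₁)/(ρ₁(1−ρ*)) = 0.97·0.27 / (0.73·0.03) = 11.959.
Smallest integer k = 12.

12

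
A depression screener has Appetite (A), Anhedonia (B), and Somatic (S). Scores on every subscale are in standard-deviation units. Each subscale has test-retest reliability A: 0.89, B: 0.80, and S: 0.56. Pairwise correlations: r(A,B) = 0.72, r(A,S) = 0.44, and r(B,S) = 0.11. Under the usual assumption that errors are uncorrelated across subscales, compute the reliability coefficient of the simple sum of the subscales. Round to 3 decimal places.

0.865

Var(A+B+S) = 3 + 2·[0.72 + 0.44 + 0.11] = 3 + 2.54 = 5.54.
Under uncorrelated errors the observed covariances equal the true-score covariances, so only the own-variance terms attenuate.
True-score variance = [0.89 + 0.80 + 0.56] + 2.54 = 2.25 + 2.54 = 4.79.
Reliability = 4.79 / 5.54 = 0.865.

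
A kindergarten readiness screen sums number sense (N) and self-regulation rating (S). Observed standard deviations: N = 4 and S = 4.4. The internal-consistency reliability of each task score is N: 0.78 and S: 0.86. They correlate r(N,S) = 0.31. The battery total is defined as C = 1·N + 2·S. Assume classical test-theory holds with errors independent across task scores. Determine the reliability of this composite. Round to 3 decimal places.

0.875

Var(C) = 4² + 2²·4.4² + 2·[2·4·4.4·0.31] = 93.44 + 21.824 = 115.264.
Under uncorrelated errors the observed covariances equal the true-score covariances, so only the own-variance terms attenuate.
True-score variance = [4²·0.78 + 2²·4.4²·0.86] + 21.824 = 79.0784 + 21.824 = 100.902.
Reliability = 100.902 / 115.264 = 0.875.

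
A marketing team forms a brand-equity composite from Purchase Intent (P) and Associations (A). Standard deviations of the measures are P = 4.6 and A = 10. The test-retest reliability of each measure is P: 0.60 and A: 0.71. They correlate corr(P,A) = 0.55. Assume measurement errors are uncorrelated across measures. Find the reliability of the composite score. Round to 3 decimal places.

0.782

Var(P+A) = 4.6² + 10² + 2·[4.6·10·0.55] = 121.16 + 50.6 = 171.76.
Under uncorrelated errors the observed covariances equal the true-score covariances, so only the own-variance terms attenuate.
True-score variance = [4.6²·0.60 + 10²·0.71] + 50.6 = 83.696 + 50.6 = 134.296.
Reliability = 134.296 / 171.76 = 0.782.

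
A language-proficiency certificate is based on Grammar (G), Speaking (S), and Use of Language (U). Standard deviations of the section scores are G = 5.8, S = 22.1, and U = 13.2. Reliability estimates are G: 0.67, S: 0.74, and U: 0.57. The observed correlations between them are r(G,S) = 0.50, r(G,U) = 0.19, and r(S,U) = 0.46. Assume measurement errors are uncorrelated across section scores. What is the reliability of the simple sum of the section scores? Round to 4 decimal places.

0.8101

Var(G+S+U) = 5.8² + 22.1² + 13.2² + 2·[5.8·22.1·0.50 + 5.8·13.2·0.19 + 22.1·13.2·0.46] = 696.29 + 425.655 = 1121.95.
Under uncorrelated errors the observed covariances equal the true-score covariances, so only the own-variance terms attenuate.
True-score variance = [5.8²·0.67 + 22.1²·0.74 + 13.2²·0.57] + 425.655 = 483.279 + 425.655 = 908.934.
Reliability = 908.934 / 1121.95 = 0.8101.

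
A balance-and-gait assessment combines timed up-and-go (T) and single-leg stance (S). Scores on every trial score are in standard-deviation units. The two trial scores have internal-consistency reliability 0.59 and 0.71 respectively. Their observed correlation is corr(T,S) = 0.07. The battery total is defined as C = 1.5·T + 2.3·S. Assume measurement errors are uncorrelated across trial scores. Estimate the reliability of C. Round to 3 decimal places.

0.694

Var(C) = 1.5² + 2.3² + 2·[3.45·0.07] = 7.54 + 0.483 = 8.023.
Because errors are independent across components, Cov(Tᵢ,Tⱼ) = Cov(Xᵢ,Xⱼ); the off-diagonal part of the true-score variance is the same as above.
True-score variance = [1.5²·0.59 + 2.3²·0.71] + 0.483 = 5.0834 + 0.483 = 5.5664.
Reliability = 5.5664 / 8.023 = 0.694.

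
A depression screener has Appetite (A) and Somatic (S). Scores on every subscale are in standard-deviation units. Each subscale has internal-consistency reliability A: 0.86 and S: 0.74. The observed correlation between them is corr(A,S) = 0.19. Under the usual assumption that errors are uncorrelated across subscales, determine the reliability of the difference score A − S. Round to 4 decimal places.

0.7531

Var(A−S) = 1 + 1 − 2·0.19 = 2 − 0.38 = 1.62.
Under uncorrelated errors the observed covariances equal the true-score covariances, so only the own-variance terms attenuate.
True-score variance = [0.86 + 0.74] − 0.38 = 1.6 − 0.38 = 1.22.
Reliability = 1.22 / 1.62 = 0.7531.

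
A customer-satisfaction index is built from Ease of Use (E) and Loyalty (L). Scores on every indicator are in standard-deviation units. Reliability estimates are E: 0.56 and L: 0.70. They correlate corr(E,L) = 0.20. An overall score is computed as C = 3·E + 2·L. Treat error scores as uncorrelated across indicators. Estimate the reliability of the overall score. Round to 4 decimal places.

Var(C) = 3² + 2² + 2·[6·0.20] = 13 + 2.4 = 15.4.
Because errors are independent across components, Cov(Tᵢ,Tⱼ) = Cov(Xᵢ,Xⱼ); the off-diagonal part of the true-score variance is the same as above.
True-score variance = [3²·0.56 + 2²·0.70] + 2.4 = 7.84 + 2.4 = 10.24.
Reliability = 10.24 / 15.4 = 0.6649.

0.6649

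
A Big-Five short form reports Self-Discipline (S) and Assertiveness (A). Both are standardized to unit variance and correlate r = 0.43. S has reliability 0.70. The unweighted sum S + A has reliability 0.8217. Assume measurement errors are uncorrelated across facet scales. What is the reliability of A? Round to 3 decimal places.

Var(S+A) = 2 + 2·0.43 = 2.860.
True-score variance = ρ_S + ρ_A + 2·0.43, so 0.8217 = (0.70 + ρ_A + 0.86) / 2.860.
ρ_A = 0.8217·2.860 − 0.70 − 0.86 = 0.790.

0.790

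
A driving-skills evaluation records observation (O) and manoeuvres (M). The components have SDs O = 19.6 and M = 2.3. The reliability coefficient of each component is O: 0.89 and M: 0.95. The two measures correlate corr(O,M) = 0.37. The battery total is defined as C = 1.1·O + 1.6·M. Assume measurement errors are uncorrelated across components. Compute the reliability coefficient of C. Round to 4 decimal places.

0.9035

Var(C) = 1.1²·19.6² + 1.6²·2.3² + 2·[1.76·19.6·2.3·0.37] = 478.376 + 58.7122 = 537.088.
Because errors are independent across components, Cov(Tᵢ,Tⱼ) = Cov(Xᵢ,Xⱼ); the off-diagonal part of the true-score variance is the same as above.
True-score variance = [1.1²·19.6²·0.89 + 1.6²·2.3²·0.95] + 58.7122 = 426.567 + 58.7122 = 485.279.
Reliability = 485.279 / 537.088 = 0.9035.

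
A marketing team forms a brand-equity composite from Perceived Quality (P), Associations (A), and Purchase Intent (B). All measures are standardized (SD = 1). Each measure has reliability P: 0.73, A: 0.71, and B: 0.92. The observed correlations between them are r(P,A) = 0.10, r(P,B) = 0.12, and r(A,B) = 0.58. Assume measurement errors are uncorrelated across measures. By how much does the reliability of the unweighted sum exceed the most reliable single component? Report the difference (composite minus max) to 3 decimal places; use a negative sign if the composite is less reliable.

-0.059

Var(sum) = 3 + 1.6 = 4.6; true-score variance = 2.36 + 1.6 = 3.96; composite reliability = 0.8609.
Max component reliability = 0.9200.
Difference = 0.8609 − 0.9200 = -0.059.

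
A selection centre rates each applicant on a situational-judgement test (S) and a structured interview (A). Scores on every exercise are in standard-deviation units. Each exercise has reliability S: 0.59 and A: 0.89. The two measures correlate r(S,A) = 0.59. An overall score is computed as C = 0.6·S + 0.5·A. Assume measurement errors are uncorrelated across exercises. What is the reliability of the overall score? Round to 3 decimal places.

Var(C) = 0.6² + 0.5² + 2·[0.3·0.59] = 0.61 + 0.354 = 0.964.
Under uncorrelated errors the observed covariances equal the true-score covariances, so only the own-variance terms attenuate.
True-score variance = [0.6²·0.59 + 0.5²·0.89] + 0.354 = 0.4349 + 0.354 = 0.7889.
Reliability = 0.7889 / 0.964 = 0.818.

0.818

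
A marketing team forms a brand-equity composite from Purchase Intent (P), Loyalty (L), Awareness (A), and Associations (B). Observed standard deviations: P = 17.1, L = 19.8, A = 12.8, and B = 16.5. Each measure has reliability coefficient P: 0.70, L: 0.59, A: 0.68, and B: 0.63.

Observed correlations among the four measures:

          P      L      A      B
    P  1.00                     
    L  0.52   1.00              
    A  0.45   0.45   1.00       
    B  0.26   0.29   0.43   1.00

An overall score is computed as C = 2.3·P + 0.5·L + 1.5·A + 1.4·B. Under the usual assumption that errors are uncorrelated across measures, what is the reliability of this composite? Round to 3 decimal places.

Var(C) = 2.3²·17.1² + 0.5²·19.8² + 1.5²·12.8² + 1.4²·16.5² + 2·[1.15·17.1·19.8·0.52 + 3.45·17.1·12.8·0.45 + 3.22·17.1·16.5·0.26 + 0.75·19.8·12.8·0.45 + 0.7·19.8·16.5·0.29 + 2.1·12.8·16.5·0.43] = 2547.11 + 2242.14 = 4789.24.
Because errors are independent across components, Cov(Tᵢ,Tⱼ) = Cov(Xᵢ,Xⱼ); the off-diagonal part of the true-score variance is the same as above.
True-score variance = [2.3²·17.1²·0.70 + 0.5²·19.8²·0.59 + 1.5²·12.8²·0.68 + 1.4²·16.5²·0.63] + 2242.14 = 1727.47 + 2242.14 = 3969.61.
Reliability = 3969.61 / 4789.24 = 0.829.

0.829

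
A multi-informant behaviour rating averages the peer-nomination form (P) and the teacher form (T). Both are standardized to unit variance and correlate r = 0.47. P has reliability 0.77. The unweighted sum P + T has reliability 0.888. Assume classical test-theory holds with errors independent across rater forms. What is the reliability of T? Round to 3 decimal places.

Var(P+T) = 2 + 2·0.47 = 2.940.
True-score variance = ρ_P + ρ_T + 2·0.47, so 0.888 = (0.77 + ρ_T + 0.94) / 2.940.
ρ_T = 0.888·2.940 − 0.77 − 0.94 = 0.901.

0.901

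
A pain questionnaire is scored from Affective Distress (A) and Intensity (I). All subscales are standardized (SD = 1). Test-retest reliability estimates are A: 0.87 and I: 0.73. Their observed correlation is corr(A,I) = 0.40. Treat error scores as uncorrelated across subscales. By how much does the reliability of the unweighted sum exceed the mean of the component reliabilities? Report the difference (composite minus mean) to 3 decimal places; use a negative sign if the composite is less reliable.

0.057

Var(sum) = 2 + 0.8 = 2.8; true-score variance = 1.6 + 0.8 = 2.4; composite reliability = 0.8571.
Mean component reliability = 0.8000.
Difference = 0.8571 − 0.8000 = 0.057.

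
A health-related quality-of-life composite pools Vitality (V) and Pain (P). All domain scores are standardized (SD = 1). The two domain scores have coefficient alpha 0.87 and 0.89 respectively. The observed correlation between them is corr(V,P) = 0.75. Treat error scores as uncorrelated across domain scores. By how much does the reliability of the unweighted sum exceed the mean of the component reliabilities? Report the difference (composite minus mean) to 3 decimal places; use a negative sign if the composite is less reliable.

0.051

Var(sum) = 2 + 1.5 = 3.5; true-score variance = 1.76 + 1.5 = 3.26; composite reliability = 0.9314.
Mean component reliability = 0.8800.
Difference = 0.9314 − 0.8800 = 0.051.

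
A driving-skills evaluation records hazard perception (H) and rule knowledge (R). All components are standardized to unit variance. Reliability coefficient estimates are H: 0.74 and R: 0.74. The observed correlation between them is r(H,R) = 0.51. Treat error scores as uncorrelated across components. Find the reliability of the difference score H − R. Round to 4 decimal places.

0.4694

Var(H−R) = 1 + 1 − 2·0.51 = 2 − 1.02 = 0.98.
Because errors are independent across components, Cov(Tᵢ,Tⱼ) = Cov(Xᵢ,Xⱼ); the off-diagonal part of the true-score variance is the same as above.
True-score variance = [0.74 + 0.74] − 1.02 = 1.48 − 1.02 = 0.46.
Reliability = 0.46 / 0.98 = 0.4694.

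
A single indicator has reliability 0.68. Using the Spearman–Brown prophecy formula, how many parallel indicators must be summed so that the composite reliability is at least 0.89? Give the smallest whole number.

4

k ≥ ρ*(1−ρ₁)/(ρ₁(1−ρ*)) = 0.89·0.32 / (0.68·0.11) = 3.807.
Smallest integer k = 4.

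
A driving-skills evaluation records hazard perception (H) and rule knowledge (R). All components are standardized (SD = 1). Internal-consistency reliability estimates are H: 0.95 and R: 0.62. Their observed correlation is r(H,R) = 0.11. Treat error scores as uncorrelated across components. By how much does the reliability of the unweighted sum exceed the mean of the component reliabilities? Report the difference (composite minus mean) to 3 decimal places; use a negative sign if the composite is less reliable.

Var(sum) = 2 + 0.22 = 2.22; true-score variance = 1.57 + 0.22 = 1.79; composite reliability = 0.8063.
Mean component reliability = 0.7850.
Difference = 0.8063 − 0.7850 = 0.021.

0.021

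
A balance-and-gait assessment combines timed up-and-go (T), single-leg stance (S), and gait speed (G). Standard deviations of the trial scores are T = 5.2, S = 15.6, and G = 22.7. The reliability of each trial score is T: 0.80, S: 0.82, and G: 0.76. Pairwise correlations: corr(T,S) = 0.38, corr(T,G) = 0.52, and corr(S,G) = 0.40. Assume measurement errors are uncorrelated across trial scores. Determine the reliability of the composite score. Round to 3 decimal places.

Var(T+S+G) = 5.2² + 15.6² + 22.7² + 2·[5.2·15.6·0.38 + 5.2·22.7·0.52 + 15.6·22.7·0.40] = 785.69 + 467.709 = 1253.4.
Under uncorrelated errors the observed covariances equal the true-score covariances, so only the own-variance terms attenuate.
True-score variance = [5.2²·0.80 + 15.6²·0.82 + 22.7²·0.76] + 467.709 = 612.808 + 467.709 = 1080.52.
Reliability = 1080.52 / 1253.4 = 0.862.

0.862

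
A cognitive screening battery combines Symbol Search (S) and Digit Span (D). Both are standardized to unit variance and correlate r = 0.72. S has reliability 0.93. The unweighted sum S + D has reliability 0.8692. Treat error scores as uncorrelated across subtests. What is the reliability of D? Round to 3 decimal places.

0.620

Var(S+D) = 2 + 2·0.72 = 3.440.
True-score variance = ρ_S + ρ_D + 2·0.72, so 0.8692 = (0.93 + ρ_D + 1.44) / 3.440.
ρ_D = 0.8692·3.440 − 0.93 − 1.44 = 0.620.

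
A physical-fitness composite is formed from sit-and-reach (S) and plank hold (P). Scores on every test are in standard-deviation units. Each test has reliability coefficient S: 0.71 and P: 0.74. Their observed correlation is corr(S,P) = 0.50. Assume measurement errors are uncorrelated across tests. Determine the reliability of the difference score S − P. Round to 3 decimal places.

Var(S−P) = 1 + 1 − 2·0.50 = 2 − 1 = 1.
Because errors are independent across components, Cov(Tᵢ,Tⱼ) = Cov(Xᵢ,Xⱼ); the off-diagonal part of the true-score variance is the same as above.
True-score variance = [0.71 + 0.74] − 1 = 1.45 − 1 = 0.45.
Reliability = 0.45 / 1 = 0.450.

0.450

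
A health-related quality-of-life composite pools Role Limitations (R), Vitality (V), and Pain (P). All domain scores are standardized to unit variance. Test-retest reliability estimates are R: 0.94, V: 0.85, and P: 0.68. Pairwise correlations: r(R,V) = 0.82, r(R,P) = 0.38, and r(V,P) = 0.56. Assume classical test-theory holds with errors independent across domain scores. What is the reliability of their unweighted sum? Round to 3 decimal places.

0.919

Var(R+V+P) = 3 + 2·[0.82 + 0.38 + 0.56] = 3 + 3.52 = 6.52.
Under uncorrelated errors the observed covariances equal the true-score covariances, so only the own-variance terms attenuate.
True-score variance = [0.94 + 0.85 + 0.68] + 3.52 = 2.47 + 3.52 = 5.99.
Reliability = 5.99 / 6.52 = 0.919.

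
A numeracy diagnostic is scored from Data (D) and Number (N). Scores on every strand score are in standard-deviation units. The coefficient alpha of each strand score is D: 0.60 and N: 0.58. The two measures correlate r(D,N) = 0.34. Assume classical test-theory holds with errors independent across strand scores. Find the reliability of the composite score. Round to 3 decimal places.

0.694

Var(D+N) = 2 + 2·[0.34] = 2 + 0.68 = 2.68.
Because errors are independent across components, Cov(Tᵢ,Tⱼ) = Cov(Xᵢ,Xⱼ); the off-diagonal part of the true-score variance is the same as above.
True-score variance = [0.60 + 0.58] + 0.68 = 1.18 + 0.68 = 1.86.
Reliability = 1.86 / 2.68 = 0.694.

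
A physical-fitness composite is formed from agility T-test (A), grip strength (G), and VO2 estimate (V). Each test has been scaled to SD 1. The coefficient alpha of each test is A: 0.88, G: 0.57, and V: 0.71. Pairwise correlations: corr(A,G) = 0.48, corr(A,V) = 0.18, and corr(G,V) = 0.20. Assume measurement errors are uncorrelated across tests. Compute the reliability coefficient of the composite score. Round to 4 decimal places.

0.8220

Var(A+G+V) = 3 + 2·[0.48 + 0.18 + 0.20] = 3 + 1.72 = 4.72.
Under uncorrelated errors the observed covariances equal the true-score covariances, so only the own-variance terms attenuate.
True-score variance = [0.88 + 0.57 + 0.71] + 1.72 = 2.16 + 1.72 = 3.88.
Reliability = 3.88 / 4.72 = 0.8220.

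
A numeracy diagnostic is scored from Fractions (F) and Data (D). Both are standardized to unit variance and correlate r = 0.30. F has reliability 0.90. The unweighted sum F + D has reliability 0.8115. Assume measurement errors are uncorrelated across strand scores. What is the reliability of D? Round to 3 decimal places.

0.610

Var(F+D) = 2 + 2·0.30 = 2.600.
True-score variance = ρ_F + ρ_D + 2·0.30, so 0.8115 = (0.90 + ρ_D + 0.60) / 2.600.
ρ_D = 0.8115·2.600 − 0.90 − 0.60 = 0.610.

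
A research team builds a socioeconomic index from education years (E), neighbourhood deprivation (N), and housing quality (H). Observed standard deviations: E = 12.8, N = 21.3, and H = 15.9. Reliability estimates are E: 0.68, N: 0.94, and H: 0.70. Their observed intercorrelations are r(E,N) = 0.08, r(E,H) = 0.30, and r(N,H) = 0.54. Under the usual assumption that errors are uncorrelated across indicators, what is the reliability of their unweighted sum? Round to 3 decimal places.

0.889

Var(E+N+H) = 12.8² + 21.3² + 15.9² + 2·[12.8·21.3·0.08 + 12.8·15.9·0.30 + 21.3·15.9·0.54] = 870.34 + 531.498 = 1401.84.
Because errors are independent across components, Cov(Tᵢ,Tⱼ) = Cov(Xᵢ,Xⱼ); the off-diagonal part of the true-score variance is the same as above.
True-score variance = [12.8²·0.68 + 21.3²·0.94 + 15.9²·0.70] + 531.498 = 714.847 + 531.498 = 1246.34.
Reliability = 1246.34 / 1401.84 = 0.889.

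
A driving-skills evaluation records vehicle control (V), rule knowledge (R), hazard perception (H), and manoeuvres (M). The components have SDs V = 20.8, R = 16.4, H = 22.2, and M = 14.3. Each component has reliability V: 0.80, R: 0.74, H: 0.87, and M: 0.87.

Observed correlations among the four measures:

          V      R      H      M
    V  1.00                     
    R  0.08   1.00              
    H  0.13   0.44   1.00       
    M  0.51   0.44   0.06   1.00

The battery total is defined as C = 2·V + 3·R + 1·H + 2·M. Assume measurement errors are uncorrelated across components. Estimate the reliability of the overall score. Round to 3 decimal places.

Var(C) = 2²·20.8² + 3²·16.4² + 22.2² + 2²·14.3² + 2·[6·20.8·16.4·0.08 + 2·20.8·22.2·0.13 + 4·20.8·14.3·0.51 + 3·16.4·22.2·0.44 + 6·16.4·14.3·0.44 + 2·22.2·14.3·0.06] = 5462 + 4056.77 = 9518.77.
With uncorrelated errors the cross-covariances are all true-score covariance, so they carry over unchanged; only the diagonal terms shrink to ρᵢσᵢ².
True-score variance = [2²·20.8²·0.80 + 3²·16.4²·0.74 + 22.2²·0.87 + 2²·14.3²·0.87] + 4056.77 = 4316.12 + 4056.77 = 8372.89.
Reliability = 8372.89 / 9518.77 = 0.880.

0.880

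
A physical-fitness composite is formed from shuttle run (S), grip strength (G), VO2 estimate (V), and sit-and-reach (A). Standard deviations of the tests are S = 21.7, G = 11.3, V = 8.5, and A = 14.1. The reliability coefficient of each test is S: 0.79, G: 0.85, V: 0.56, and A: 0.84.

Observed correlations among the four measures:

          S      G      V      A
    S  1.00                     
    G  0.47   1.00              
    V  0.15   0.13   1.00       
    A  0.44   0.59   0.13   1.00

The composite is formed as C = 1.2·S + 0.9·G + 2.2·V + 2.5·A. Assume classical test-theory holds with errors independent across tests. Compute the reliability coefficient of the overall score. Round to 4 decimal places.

Var(C) = 1.2²·21.7² + 0.9²·11.3² + 2.2²·8.5² + 2.5²·14.1² + 2·[1.08·21.7·11.3·0.47 + 2.64·21.7·8.5·0.15 + 3·21.7·14.1·0.44 + 1.98·11.3·8.5·0.13 + 2.25·11.3·14.1·0.59 + 5.5·8.5·14.1·0.13] = 2373.76 + 1846.64 = 4220.4.
Under uncorrelated errors the observed covariances equal the true-score covariances, so only the own-variance terms attenuate.
True-score variance = [1.2²·21.7²·0.79 + 0.9²·11.3²·0.85 + 2.2²·8.5²·0.56 + 2.5²·14.1²·0.84] + 1846.64 = 1863.18 + 1846.64 = 3709.81.
Reliability = 3709.81 / 4220.4 = 0.8790.

0.8790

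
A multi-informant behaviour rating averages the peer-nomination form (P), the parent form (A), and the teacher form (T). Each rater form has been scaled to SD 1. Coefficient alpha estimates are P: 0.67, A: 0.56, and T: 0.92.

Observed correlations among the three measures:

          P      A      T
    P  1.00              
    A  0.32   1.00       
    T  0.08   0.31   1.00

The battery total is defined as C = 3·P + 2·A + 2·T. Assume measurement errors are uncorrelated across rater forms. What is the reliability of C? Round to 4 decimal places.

0.7920

Var(C) = 3² + 2² + 2² + 2·[6·0.32 + 6·0.08 + 4·0.31] = 17 + 7.28 = 24.28.
With uncorrelated errors the cross-covariances are all true-score covariance, so they carry over unchanged; only the diagonal terms shrink to ρᵢσᵢ².
True-score variance = [3²·0.67 + 2²·0.56 + 2²·0.92] + 7.28 = 11.95 + 7.28 = 19.23.
Reliability = 19.23 / 24.28 = 0.7920.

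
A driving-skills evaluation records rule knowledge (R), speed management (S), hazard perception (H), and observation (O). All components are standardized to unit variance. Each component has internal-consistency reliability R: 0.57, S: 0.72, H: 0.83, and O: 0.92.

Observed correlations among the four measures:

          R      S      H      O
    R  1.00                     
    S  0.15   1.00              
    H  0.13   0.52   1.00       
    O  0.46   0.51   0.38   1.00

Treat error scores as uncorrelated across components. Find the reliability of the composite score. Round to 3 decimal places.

Var(R+S+H+O) = 4 + 2·[0.15 + 0.13 + 0.46 + 0.52 + 0.51 + 0.38] = 4 + 4.3 = 8.3.
Under uncorrelated errors the observed covariances equal the true-score covariances, so only the own-variance terms attenuate.
True-score variance = [0.57 + 0.72 + 0.83 + 0.92] + 4.3 = 3.04 + 4.3 = 7.34.
Reliability = 7.34 / 8.3 = 0.884.

0.884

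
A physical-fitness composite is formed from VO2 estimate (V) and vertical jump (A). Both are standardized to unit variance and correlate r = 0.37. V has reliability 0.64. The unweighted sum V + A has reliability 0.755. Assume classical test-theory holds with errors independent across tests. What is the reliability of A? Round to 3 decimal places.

Var(V+A) = 2 + 2·0.37 = 2.740.
True-score variance = ρ_V + ρ_A + 2·0.37, so 0.755 = (0.64 + ρ_A + 0.74) / 2.740.
ρ_A = 0.755·2.740 − 0.64 − 0.74 = 0.689.

0.689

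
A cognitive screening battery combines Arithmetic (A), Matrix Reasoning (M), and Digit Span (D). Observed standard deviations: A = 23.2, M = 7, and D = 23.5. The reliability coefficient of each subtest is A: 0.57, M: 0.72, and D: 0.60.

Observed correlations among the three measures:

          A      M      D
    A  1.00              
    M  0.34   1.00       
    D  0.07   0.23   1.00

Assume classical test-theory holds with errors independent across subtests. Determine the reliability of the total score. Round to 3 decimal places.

0.668

Var(A+M+D) = 23.2² + 7² + 23.5² + 2·[23.2·7·0.34 + 23.2·23.5·0.07 + 7·23.5·0.23] = 1139.49 + 262.43 = 1401.92.
With uncorrelated errors the cross-covariances are all true-score covariance, so they carry over unchanged; only the diagonal terms shrink to ρᵢσᵢ².
True-score variance = [23.2²·0.57 + 7²·0.72 + 23.5²·0.60] + 262.43 = 673.427 + 262.43 = 935.857.
Reliability = 935.857 / 1401.92 = 0.668.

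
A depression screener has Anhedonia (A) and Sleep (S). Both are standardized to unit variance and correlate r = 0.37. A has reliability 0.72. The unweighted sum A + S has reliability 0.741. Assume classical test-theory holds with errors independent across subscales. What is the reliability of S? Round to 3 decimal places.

0.570

Var(A+S) = 2 + 2·0.37 = 2.740.
True-score variance = ρ_A + ρ_S + 2·0.37, so 0.741 = (0.72 + ρ_S + 0.74) / 2.740.
ρ_S = 0.741·2.740 − 0.72 − 0.74 = 0.570.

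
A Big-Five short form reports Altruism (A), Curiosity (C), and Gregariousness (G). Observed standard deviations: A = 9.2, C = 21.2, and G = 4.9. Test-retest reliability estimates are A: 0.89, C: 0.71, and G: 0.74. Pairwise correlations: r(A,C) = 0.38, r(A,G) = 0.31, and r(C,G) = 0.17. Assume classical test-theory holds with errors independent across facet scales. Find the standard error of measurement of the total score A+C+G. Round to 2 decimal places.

12.08

Var(total) = 558.09 + 211.499 = 769.589.
True-score variance = 412.199 + 211.499 = 623.699, so reliability = 0.8104.
Error variance = 769.589 − 623.699 = 145.891; SEM = √145.891 = 12.08.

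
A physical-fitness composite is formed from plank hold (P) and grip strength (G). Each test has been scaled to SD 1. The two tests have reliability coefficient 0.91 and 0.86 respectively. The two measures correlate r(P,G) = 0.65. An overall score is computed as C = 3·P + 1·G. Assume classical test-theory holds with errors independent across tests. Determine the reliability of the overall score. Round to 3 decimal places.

Var(C) = 3² + 1 + 2·[3·0.65] = 10 + 3.9 = 13.9.
With uncorrelated errors the cross-covariances are all true-score covariance, so they carry over unchanged; only the diagonal terms shrink to ρᵢσᵢ².
True-score variance = [3²·0.91 + 0.86] + 3.9 = 9.05 + 3.9 = 12.95.
Reliability = 12.95 / 13.9 = 0.932.

0.932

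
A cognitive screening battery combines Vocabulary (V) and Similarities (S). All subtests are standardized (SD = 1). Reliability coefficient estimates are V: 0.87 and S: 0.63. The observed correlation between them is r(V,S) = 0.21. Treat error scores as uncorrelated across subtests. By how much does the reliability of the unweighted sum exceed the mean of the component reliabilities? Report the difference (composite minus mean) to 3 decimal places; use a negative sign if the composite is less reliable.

Var(sum) = 2 + 0.42 = 2.42; true-score variance = 1.5 + 0.42 = 1.92; composite reliability = 0.7934.
Mean component reliability = 0.7500.
Difference = 0.7934 − 0.7500 = 0.043.

0.043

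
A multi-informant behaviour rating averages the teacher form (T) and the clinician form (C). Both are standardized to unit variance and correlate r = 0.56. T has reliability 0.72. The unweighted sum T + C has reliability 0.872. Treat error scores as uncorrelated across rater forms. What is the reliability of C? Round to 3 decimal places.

0.881

Var(T+C) = 2 + 2·0.56 = 3.120.
True-score variance = ρ_T + ρ_C + 2·0.56, so 0.872 = (0.72 + ρ_C + 1.12) / 3.120.
ρ_C = 0.872·3.120 − 0.72 − 1.12 = 0.881.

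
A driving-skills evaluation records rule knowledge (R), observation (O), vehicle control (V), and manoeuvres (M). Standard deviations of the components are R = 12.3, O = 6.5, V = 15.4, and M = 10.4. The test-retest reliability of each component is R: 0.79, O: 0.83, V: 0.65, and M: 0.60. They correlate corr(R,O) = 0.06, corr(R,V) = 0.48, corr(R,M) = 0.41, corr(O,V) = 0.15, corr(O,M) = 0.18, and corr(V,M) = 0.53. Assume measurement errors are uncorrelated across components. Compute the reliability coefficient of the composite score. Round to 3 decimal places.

Var(R+O+V+M) = 12.3² + 6.5² + 15.4² + 10.4² + 2·[12.3·6.5·0.06 + 12.3·15.4·0.48 + 12.3·10.4·0.41 + 6.5·15.4·0.15 + 6.5·10.4·0.18 + 15.4·10.4·0.53] = 538.86 + 520.467 = 1059.33.
With uncorrelated errors the cross-covariances are all true-score covariance, so they carry over unchanged; only the diagonal terms shrink to ρᵢσᵢ².
True-score variance = [12.3²·0.79 + 6.5²·0.83 + 15.4²·0.65 + 10.4²·0.60] + 520.467 = 373.637 + 520.467 = 894.104.
Reliability = 894.104 / 1059.33 = 0.844.

0.844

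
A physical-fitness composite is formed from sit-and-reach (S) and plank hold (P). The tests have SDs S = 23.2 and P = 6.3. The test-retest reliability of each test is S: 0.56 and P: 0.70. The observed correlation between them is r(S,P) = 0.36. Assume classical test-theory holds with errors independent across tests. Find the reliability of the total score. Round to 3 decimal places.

Var(S+P) = 23.2² + 6.3² + 2·[23.2·6.3·0.36] = 577.93 + 105.235 = 683.165.
With uncorrelated errors the cross-covariances are all true-score covariance, so they carry over unchanged; only the diagonal terms shrink to ρᵢσᵢ².
True-score variance = [23.2²·0.56 + 6.3²·0.70] + 105.235 = 329.197 + 105.235 = 434.433.
Reliability = 434.433 / 683.165 = 0.636.

0.636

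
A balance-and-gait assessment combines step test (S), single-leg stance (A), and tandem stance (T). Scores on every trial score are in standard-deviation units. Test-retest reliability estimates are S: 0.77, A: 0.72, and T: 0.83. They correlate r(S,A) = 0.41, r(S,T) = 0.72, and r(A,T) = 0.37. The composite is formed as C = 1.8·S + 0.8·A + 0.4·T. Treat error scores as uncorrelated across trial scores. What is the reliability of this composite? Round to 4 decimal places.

0.8535

Var(C) = 1.8² + 0.8² + 0.4² + 2·[1.44·0.41 + 0.72·0.72 + 0.32·0.37] = 4.04 + 2.4544 = 6.4944.
With uncorrelated errors the cross-covariances are all true-score covariance, so they carry over unchanged; only the diagonal terms shrink to ρᵢσᵢ².
True-score variance = [1.8²·0.77 + 0.8²·0.72 + 0.4²·0.83] + 2.4544 = 3.0884 + 2.4544 = 5.5428.
Reliability = 5.5428 / 6.4944 = 0.8535.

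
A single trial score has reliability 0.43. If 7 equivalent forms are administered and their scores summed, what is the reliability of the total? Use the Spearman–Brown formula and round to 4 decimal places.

ρ_k = kρ / (1 + (k−1)ρ) = 7·0.43 / (1 + 6·0.43) = 3.010 / 3.580 = 0.8408.

0.8408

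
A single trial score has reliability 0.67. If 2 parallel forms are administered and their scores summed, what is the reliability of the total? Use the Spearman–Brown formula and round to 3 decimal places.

0.802

ρ_k = kρ / (1 + (k−1)ρ) = 2·0.67 / (1 + 1·0.67) = 1.340 / 1.670 = 0.802.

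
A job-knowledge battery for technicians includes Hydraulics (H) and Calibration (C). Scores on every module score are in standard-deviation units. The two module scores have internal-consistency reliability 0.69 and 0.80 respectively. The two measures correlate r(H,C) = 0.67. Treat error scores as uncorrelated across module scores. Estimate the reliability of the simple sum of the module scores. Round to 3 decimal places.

0.847

Var(H+C) = 2 + 2·[0.67] = 2 + 1.34 = 3.34.
Under uncorrelated errors the observed covariances equal the true-score covariances, so only the own-variance terms attenuate.
True-score variance = [0.69 + 0.80] + 1.34 = 1.49 + 1.34 = 2.83.
Reliability = 2.83 / 3.34 = 0.847.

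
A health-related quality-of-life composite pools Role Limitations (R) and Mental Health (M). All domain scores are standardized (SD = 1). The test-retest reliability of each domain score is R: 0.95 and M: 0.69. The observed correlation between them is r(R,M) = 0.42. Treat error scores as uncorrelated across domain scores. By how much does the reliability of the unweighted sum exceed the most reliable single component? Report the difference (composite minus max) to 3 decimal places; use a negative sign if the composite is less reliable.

Var(sum) = 2 + 0.84 = 2.84; true-score variance = 1.64 + 0.84 = 2.48; composite reliability = 0.8732.
Max component reliability = 0.9500.
Difference = 0.8732 − 0.9500 = -0.077.

-0.077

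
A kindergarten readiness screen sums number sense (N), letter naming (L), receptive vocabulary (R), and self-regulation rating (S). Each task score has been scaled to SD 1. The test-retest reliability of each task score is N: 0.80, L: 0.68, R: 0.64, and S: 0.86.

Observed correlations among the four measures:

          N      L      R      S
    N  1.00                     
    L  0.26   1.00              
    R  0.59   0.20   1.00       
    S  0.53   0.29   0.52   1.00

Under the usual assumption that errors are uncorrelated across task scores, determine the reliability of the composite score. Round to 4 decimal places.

Var(N+L+R+S) = 4 + 2·[0.26 + 0.59 + 0.53 + 0.20 + 0.29 + 0.52] = 4 + 4.78 = 8.78.
Under uncorrelated errors the observed covariances equal the true-score covariances, so only the own-variance terms attenuate.
True-score variance = [0.80 + 0.68 + 0.64 + 0.86] + 4.78 = 2.98 + 4.78 = 7.76.
Reliability = 7.76 / 8.78 = 0.8838.

0.8838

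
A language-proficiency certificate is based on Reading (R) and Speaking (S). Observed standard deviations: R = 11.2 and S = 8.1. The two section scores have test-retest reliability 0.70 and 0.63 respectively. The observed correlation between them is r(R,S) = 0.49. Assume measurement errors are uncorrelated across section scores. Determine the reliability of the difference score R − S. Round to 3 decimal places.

0.394

Var(R−S) = 11.2² + 8.1² − 2·11.2·8.1·0.49 = 191.05 − 88.9056 = 102.144.
Because errors are independent across components, Cov(Tᵢ,Tⱼ) = Cov(Xᵢ,Xⱼ); the off-diagonal part of the true-score variance is the same as above.
True-score variance = [11.2²·0.70 + 8.1²·0.63] − 88.9056 = 129.142 − 88.9056 = 40.2367.
Reliability = 40.2367 / 102.144 = 0.394.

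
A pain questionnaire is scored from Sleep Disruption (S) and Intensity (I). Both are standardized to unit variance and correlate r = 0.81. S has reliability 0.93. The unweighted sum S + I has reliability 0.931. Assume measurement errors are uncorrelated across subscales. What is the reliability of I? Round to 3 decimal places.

Var(S+I) = 2 + 2·0.81 = 3.620.
True-score variance = ρ_S + ρ_I + 2·0.81, so 0.931 = (0.93 + ρ_I + 1.62) / 3.620.
ρ_I = 0.931·3.620 − 0.93 − 1.62 = 0.820.

0.820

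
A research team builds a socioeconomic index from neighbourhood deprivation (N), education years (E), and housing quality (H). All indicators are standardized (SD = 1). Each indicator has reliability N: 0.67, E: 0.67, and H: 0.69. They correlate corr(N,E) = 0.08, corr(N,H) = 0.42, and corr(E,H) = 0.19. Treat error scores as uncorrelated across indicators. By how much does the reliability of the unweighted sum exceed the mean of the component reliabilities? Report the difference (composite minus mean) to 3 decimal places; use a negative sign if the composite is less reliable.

0.102

Var(sum) = 3 + 1.38 = 4.38; true-score variance = 2.03 + 1.38 = 3.41; composite reliability = 0.7785.
Mean component reliability = 0.6767.
Difference = 0.7785 − 0.6767 = 0.102.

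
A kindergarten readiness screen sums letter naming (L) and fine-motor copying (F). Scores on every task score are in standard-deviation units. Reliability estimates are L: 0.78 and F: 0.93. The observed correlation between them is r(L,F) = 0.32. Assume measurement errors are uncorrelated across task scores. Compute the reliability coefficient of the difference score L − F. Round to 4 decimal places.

Var(L−F) = 1 + 1 − 2·0.32 = 2 − 0.64 = 1.36.
Because errors are independent across components, Cov(Tᵢ,Tⱼ) = Cov(Xᵢ,Xⱼ); the off-diagonal part of the true-score variance is the same as above.
True-score variance = [0.78 + 0.93] − 0.64 = 1.71 − 0.64 = 1.07.
Reliability = 1.07 / 1.36 = 0.7868.

0.7868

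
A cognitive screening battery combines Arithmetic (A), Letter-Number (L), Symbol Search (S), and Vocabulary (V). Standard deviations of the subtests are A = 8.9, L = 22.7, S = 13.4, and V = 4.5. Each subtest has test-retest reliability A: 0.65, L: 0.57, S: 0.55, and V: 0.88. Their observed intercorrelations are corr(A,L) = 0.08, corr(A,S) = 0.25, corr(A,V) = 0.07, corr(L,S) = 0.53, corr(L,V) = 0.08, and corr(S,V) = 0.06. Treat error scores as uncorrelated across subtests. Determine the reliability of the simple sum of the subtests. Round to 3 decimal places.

Var(A+L+S+V) = 8.9² + 22.7² + 13.4² + 4.5² + 2·[8.9·22.7·0.08 + 8.9·13.4·0.25 + 8.9·4.5·0.07 + 22.7·13.4·0.53 + 22.7·4.5·0.08 + 13.4·4.5·0.06] = 794.31 + 443.573 = 1237.88.
Because errors are independent across components, Cov(Tᵢ,Tⱼ) = Cov(Xᵢ,Xⱼ); the off-diagonal part of the true-score variance is the same as above.
True-score variance = [8.9²·0.65 + 22.7²·0.57 + 13.4²·0.55 + 4.5²·0.88] + 443.573 = 461.78 + 443.573 = 905.352.
Reliability = 905.352 / 1237.88 = 0.731.

0.731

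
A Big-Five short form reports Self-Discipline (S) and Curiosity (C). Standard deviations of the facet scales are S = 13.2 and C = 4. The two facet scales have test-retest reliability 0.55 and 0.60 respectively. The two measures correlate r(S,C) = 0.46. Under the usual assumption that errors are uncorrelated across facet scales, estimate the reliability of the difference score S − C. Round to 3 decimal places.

0.401

Var(S−C) = 13.2² + 4² − 2·13.2·4·0.46 = 190.24 − 48.576 = 141.664.
With uncorrelated errors the cross-covariances are all true-score covariance, so they carry over unchanged; only the diagonal terms shrink to ρᵢσᵢ².
True-score variance = [13.2²·0.55 + 4²·0.60] − 48.576 = 105.432 − 48.576 = 56.856.
Reliability = 56.856 / 141.664 = 0.401.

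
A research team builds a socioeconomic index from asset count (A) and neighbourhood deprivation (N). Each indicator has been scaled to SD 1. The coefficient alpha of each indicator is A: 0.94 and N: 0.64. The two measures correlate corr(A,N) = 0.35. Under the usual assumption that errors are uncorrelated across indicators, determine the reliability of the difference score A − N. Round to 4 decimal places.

0.6769

Var(A−N) = 1 + 1 − 2·0.35 = 2 − 0.7 = 1.3.
With uncorrelated errors the cross-covariances are all true-score covariance, so they carry over unchanged; only the diagonal terms shrink to ρᵢσᵢ².
True-score variance = [0.94 + 0.64] − 0.7 = 1.58 − 0.7 = 0.88.
Reliability = 0.88 / 1.3 = 0.6769.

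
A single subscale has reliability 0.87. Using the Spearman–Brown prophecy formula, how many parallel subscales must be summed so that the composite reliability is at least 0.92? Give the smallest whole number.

2

k ≥ ρ*(1−ρ₁)/(ρ₁(1−ρ*)) = 0.92·0.13 / (0.87·0.08) = 1.718.
Smallest integer k = 2.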